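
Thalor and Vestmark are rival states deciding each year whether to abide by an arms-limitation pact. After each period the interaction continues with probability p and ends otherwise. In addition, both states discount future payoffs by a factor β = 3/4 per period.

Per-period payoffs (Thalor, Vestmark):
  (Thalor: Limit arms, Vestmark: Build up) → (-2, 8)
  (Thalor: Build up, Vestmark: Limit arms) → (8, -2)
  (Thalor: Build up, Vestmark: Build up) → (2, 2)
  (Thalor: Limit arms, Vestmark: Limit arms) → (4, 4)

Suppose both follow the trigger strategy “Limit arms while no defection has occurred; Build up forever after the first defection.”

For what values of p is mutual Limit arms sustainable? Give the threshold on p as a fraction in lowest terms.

8/9

With continuation probability p and discount β, the effective per-period discount factor is βp.
Grim-trigger IC: βp ≥ (8−4)/(8−2) = 2/3.
So p ≥ (2/3)/(3/4) = 8/9.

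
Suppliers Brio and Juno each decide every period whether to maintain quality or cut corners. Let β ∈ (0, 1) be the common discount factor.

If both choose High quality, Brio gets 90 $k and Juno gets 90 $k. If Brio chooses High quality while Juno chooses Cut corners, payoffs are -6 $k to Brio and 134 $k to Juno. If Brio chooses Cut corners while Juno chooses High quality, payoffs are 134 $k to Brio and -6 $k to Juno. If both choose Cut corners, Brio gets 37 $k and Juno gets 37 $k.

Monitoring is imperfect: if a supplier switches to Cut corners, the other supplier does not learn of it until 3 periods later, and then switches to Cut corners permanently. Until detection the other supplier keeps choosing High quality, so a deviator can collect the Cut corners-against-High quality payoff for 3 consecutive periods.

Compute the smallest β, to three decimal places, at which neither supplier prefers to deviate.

The best deviation is to choose Cut corners for all 3 undetected periods, earning 134 each, then 37 forever once detected.
Deviation value: 134(1−β^3)/(1−β) + 37β^3/(1−β); cooperation value: 90/(1−β).
IC: 90 ≥ 134(1−β^3) + 37β^3 = 134 − 97β^3.
So β^3 ≥ 44/97, giving β ≥ (44/97)^(1/3) ≈ 0.768.

0.768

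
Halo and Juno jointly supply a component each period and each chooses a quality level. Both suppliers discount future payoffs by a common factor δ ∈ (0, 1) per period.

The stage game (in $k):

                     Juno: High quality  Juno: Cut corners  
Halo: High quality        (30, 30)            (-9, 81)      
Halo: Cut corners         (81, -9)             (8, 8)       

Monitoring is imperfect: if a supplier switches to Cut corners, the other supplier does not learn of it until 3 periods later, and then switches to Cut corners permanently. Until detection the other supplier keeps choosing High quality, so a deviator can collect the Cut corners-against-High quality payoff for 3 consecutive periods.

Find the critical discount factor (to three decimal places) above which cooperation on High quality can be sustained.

A deviator earns 81 for 3 periods, then 8 forever; cooperating earns 30 forever. Multiplying the IC by (1−δ):
30 ≥ 81(1−δ^3) + 8δ^3, so 73·δ^3 ≥ 51 and δ^3 ≥ 51/73.
δ ≥ (51/73)^(1/3) ≈ 0.887.

0.887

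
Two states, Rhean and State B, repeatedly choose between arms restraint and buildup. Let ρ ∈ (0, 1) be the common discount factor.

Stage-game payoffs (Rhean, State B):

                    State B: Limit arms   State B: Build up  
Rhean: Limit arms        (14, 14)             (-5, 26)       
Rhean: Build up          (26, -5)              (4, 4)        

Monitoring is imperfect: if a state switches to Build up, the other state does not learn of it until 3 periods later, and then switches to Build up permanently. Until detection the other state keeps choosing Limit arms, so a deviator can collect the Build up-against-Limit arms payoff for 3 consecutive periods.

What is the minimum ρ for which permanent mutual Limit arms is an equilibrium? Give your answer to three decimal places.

0.817

A deviator earns 26 for 3 periods, then 4 forever; cooperating earns 14 forever. Multiplying the IC by (1−ρ):
14 ≥ 26(1−ρ^3) + 4ρ^3, so 22·ρ^3 ≥ 12 and ρ^3 ≥ 6/11.
ρ ≥ (6/11)^(1/3) ≈ 0.817.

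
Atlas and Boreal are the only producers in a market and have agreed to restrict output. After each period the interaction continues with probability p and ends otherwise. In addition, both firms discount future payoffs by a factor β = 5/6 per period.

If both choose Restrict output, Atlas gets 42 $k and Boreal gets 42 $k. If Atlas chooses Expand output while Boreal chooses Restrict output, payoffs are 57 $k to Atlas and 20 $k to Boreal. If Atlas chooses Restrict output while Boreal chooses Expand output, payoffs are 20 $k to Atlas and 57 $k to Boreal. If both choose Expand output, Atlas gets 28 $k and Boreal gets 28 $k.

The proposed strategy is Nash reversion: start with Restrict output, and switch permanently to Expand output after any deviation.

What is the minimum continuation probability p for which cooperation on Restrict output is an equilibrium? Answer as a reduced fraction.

Expected continuation weight on next period's payoff is β·p = 5/6·p, which plays the role of the discount factor.
Cooperation requires 5/6·p ≥ (57−42)/(57−28) = 15/29, hence p ≥ 18/29.

18/29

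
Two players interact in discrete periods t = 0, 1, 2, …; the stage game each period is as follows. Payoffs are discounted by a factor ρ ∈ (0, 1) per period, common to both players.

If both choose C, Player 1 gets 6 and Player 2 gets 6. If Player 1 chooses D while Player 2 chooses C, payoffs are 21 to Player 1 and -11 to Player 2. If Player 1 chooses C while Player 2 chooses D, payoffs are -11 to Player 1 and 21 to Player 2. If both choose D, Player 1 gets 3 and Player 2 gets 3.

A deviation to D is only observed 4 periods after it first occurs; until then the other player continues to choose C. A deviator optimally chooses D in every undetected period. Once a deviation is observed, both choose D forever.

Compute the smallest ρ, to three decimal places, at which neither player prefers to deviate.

A deviator earns 21 for 4 periods, then 3 forever; cooperating earns 6 forever. Multiplying the IC by (1−ρ):
6 ≥ 21(1−ρ^4) + 3ρ^4, so 18·ρ^4 ≥ 15 and ρ^4 ≥ 5/6.
ρ ≥ (5/6)^(1/4) ≈ 0.955.

0.955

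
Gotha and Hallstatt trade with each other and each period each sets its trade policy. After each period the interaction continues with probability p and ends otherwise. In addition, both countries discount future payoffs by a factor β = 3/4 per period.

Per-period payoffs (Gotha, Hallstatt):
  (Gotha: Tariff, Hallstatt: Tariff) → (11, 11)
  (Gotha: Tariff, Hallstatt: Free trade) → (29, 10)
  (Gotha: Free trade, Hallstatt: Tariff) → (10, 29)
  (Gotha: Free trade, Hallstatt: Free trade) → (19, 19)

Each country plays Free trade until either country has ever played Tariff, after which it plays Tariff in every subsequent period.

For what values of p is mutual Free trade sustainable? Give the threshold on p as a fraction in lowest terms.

Expected continuation weight on next period's payoff is β·p = 3/4·p, which plays the role of the discount factor.
Cooperation requires 3/4·p ≥ (29−19)/(29−11) = 5/9, hence p ≥ 20/27.

20/27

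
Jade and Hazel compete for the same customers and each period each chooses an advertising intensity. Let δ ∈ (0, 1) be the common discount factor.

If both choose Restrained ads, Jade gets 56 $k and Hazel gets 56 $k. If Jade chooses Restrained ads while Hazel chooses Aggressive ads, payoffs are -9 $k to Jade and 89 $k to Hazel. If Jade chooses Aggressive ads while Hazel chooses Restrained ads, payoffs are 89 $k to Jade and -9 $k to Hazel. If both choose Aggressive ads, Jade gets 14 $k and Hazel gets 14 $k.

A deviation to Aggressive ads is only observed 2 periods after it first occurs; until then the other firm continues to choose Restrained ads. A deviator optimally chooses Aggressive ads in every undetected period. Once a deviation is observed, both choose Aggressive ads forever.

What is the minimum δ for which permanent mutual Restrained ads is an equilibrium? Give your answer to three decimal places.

Deviating for the 2 undetected periods gains 89−56 = 33 per period over cooperation, then loses 56−14 = 42 per period forever once punishment starts.
Gain: 33(1 + δ + … + δ^1); loss: 42·δ^2/(1−δ).
No profitable deviation ⇔ 33(1−δ^2) ≤ 42·δ^2, i.e. δ^2 ≥ 33/(33+42) = 11/25.
Hence δ ≥ (11/25)^(1/2) ≈ 0.663.

0.663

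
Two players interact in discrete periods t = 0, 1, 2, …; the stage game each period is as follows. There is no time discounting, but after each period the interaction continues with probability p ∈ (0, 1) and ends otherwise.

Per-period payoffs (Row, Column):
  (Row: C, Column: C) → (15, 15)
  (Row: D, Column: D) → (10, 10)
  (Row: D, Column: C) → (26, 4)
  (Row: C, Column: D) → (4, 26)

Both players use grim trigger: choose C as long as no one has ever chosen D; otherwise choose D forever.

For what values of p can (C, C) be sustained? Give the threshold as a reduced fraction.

11/16

With no time discounting, the continuation probability p plays the role of the discount factor.
Grim-trigger IC: 15/(1−p) ≥ 26 + 10p/(1−p) ⇒ p ≥ (26−15)/(26−10) = 11/16.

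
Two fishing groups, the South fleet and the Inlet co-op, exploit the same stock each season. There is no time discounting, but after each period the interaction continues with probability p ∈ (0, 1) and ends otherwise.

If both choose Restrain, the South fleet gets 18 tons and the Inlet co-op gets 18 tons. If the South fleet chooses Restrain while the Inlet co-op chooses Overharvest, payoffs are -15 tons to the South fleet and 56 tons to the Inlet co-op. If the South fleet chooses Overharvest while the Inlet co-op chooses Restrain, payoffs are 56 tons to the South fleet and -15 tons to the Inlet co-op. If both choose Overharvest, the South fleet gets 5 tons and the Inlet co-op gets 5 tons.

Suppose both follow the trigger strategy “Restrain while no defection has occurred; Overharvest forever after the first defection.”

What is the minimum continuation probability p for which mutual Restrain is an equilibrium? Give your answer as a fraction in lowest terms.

38/51

With no time discounting, the continuation probability p plays the role of the discount factor.
Grim-trigger IC: 18/(1−p) ≥ 56 + 5p/(1−p) ⇒ p ≥ (56−18)/(56−5) = 38/51.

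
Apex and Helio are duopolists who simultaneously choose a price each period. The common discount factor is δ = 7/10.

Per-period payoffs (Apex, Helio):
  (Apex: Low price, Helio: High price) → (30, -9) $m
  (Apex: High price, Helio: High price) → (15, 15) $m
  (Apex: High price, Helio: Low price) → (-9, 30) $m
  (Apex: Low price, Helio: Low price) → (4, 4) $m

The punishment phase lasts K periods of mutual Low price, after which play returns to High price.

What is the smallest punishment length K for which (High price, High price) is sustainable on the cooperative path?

3

No profitable deviation requires (15−4)(δ+…+δ^K) ≥ 30−15, i.e. δ+…+δ^K ≥ 15/11 ≈ 1.3636.
With δ = 7/10, the partial sums are K=1: 0.7000, K=2: 1.1900, K=3: 1.5330.
K = 3 is the first length at which the sum reaches 1.3636.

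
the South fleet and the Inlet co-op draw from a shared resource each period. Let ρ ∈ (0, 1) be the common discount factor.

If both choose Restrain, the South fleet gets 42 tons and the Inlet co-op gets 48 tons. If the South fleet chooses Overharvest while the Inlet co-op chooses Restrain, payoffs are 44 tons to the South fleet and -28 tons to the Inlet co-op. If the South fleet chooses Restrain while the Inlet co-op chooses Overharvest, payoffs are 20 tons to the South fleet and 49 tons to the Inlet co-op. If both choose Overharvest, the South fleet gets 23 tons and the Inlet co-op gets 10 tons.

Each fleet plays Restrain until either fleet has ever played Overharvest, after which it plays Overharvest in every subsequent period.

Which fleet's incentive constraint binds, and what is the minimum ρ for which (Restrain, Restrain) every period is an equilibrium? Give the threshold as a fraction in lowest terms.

For the South fleet: deviation gain 44−42 = 2, per-period punishment loss 42−23 = 19. IC gives ρ ≥ 2/21.
For the Inlet co-op: gain 1, loss 38 per period, so ρ ≥ 1/39.
The tighter constraint is the South fleet's, so cooperation needs ρ ≥ 2/21.

the South fleet; ρ ≥ 2/21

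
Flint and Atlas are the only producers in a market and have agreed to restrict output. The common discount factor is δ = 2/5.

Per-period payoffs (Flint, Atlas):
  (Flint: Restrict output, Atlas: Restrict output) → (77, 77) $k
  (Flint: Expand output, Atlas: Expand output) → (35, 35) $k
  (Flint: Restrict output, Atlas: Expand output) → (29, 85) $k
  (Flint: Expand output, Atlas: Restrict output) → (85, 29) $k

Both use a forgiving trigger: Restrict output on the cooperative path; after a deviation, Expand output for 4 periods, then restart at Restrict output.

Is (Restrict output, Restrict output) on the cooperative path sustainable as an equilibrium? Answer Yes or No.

Comparing payoff streams over the 5 periods until play realigns: cooperate → 77(1+δ+…+δ^4); deviate → 85 + 35(δ+…+δ^4).
Cooperation is sustained iff (77−35)(δ+…+δ^4) ≥ 85−77.
δ+…+δ^4 = 2/5·(1−(2/5)^4)/(1−2/5) = 0.6496, and (85−77)/(77−35) = 0.1905.
0.6496 ≥ 0.1905, so cooperation is sustainable.

Yes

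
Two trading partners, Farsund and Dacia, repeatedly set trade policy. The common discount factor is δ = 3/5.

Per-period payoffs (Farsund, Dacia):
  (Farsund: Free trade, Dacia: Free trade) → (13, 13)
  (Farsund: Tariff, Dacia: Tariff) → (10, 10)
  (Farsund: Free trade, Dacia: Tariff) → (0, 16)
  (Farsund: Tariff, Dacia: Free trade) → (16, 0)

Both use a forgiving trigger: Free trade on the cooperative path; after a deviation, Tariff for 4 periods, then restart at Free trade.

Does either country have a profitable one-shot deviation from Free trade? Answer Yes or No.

No

Comparing payoff streams over the 5 periods until play realigns: cooperate → 13(1+δ+…+δ^4); deviate → 16 + 10(δ+…+δ^4).
Cooperation is sustained iff (13−10)(δ+…+δ^4) ≥ 16−13.
δ+…+δ^4 = 3/5·(1−(3/5)^4)/(1−3/5) = 1.3056, and (16−13)/(13−10) = 1.0000.
1.3056 ≥ 1.0000, so cooperation is sustainable.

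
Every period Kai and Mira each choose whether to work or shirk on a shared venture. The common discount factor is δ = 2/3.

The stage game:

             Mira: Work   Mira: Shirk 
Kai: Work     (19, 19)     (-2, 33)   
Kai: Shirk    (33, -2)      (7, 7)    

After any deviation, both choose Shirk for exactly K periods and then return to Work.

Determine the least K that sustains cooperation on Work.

Need Σ_{k=1}^{K} δ^k ≥ (33−19)/(19−7) = 1.1667 at δ = 2/3.
At K = 2 the sum is 1.1111 < 1.1667; at K = 3 it is 1.4074 ≥ 1.1667.
So the minimum punishment length is K = 3.

3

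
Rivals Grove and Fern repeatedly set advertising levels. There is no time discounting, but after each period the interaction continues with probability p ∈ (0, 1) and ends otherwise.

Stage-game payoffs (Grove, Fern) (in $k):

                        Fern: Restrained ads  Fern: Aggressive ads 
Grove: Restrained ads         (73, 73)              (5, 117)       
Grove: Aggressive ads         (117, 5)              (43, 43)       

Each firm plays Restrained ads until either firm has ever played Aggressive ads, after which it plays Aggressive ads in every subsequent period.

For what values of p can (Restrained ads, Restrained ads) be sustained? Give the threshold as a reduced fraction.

22/37

Expected cooperation value is 73 + p·73 + p²·73 + … = 73/(1−p); deviation gives 117 + p·43/(1−p).
73 ≥ 117(1−p) + 43p ⇒ 74p ≥ 44 ⇒ p ≥ 44/74 = 22/37.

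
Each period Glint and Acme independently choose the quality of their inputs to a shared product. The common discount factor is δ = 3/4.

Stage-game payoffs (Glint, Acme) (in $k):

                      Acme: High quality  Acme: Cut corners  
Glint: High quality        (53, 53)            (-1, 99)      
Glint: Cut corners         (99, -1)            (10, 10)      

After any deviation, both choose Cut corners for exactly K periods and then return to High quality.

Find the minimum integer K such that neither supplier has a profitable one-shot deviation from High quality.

2

Need Σ_{k=1}^{K} δ^k ≥ (99−53)/(53−10) = 1.0698 at δ = 3/4.
At K = 1 the sum is 0.7500 < 1.0698; at K = 2 it is 1.3125 ≥ 1.0698.
So the minimum punishment length is K = 2.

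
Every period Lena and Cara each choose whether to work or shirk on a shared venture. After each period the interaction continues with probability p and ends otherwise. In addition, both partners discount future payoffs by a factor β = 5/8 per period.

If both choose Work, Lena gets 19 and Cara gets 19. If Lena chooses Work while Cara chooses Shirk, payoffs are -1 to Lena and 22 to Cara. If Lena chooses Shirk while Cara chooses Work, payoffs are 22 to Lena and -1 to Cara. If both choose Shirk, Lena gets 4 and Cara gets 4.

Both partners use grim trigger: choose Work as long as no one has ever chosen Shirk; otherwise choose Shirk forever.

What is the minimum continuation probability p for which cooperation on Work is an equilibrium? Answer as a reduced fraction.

With continuation probability p and discount β, the effective per-period discount factor is βp.
Grim-trigger IC: βp ≥ (22−19)/(22−4) = 1/6.
So p ≥ (1/6)/(5/8) = 4/15.

4/15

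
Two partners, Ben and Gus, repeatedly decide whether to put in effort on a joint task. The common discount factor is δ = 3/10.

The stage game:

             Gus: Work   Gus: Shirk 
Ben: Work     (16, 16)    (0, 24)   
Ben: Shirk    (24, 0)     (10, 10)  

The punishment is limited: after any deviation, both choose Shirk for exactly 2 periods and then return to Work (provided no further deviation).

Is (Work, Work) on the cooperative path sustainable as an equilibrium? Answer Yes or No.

Comparing payoff streams over the 3 periods until play realigns: cooperate → 16(1+δ+…+δ^2); deviate → 24 + 10(δ+…+δ^2).
Cooperation is sustained iff (16−10)(δ+…+δ^2) ≥ 24−16.
δ+…+δ^2 = 3/10·(1−(3/10)^2)/(1−3/10) = 0.3900, and (24−16)/(16−10) = 1.3333.
0.3900 < 1.3333, so cooperation is not sustainable.

No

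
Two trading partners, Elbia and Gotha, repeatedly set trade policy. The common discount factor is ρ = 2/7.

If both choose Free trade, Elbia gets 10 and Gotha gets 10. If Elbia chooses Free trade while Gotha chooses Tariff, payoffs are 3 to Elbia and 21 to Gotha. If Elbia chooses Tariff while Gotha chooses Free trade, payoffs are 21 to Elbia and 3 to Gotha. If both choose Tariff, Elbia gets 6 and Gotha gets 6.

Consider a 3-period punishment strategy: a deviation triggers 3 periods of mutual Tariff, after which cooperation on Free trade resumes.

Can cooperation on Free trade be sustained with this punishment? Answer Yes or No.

No

IC: ρ+…+ρ^3 ≥ (21−10)/(10−6) = 11/4.
At ρ = 2/7: partial sum = 0.3907 < 2.7500. Cooperation not sustainable.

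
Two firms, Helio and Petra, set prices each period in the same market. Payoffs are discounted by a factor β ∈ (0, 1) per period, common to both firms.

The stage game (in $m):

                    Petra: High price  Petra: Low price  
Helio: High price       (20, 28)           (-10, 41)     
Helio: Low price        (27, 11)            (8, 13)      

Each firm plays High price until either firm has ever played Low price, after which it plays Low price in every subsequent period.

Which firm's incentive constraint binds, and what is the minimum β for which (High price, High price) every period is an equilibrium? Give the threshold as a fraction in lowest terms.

Petra; β ≥ 13/28

For Helio: deviation gain 27−20 = 7, per-period punishment loss 20−8 = 12. IC gives β ≥ 7/19.
For Petra: gain 13, loss 15 per period, so β ≥ 13/28.
The tighter constraint is Petra's, so cooperation needs β ≥ 13/28.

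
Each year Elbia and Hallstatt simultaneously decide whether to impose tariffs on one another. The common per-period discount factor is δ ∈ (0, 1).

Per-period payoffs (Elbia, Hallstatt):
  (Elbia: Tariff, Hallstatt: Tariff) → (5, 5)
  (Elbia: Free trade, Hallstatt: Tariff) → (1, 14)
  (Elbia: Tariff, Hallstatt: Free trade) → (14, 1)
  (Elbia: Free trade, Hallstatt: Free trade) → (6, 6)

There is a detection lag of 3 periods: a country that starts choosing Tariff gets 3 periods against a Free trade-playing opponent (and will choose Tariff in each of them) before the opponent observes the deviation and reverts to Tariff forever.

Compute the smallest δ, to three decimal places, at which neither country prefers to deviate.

Deviating for the 3 undetected periods gains 14−6 = 8 per period over cooperation, then loses 6−5 = 1 per period forever once punishment starts.
Gain: 8(1 + δ + … + δ^2); loss: 1·δ^3/(1−δ).
No profitable deviation ⇔ 8(1−δ^3) ≤ 1·δ^3, i.e. δ^3 ≥ 8/(8+1) = 8/9.
Hence δ ≥ (8/9)^(1/3) ≈ 0.961.

0.961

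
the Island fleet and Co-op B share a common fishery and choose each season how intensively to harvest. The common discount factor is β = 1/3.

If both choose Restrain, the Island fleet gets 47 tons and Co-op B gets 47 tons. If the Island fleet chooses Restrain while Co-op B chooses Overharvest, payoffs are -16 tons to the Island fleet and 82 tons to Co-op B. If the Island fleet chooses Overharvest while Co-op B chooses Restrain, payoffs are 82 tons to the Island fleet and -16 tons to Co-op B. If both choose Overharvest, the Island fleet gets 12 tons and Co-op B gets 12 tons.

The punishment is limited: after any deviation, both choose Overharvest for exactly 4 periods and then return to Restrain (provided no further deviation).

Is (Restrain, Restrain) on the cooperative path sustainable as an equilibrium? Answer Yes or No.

No

A one-shot deviation gives 82 now, then 12 for 4 periods, then back to 47.
Gain from deviating: (82−47) today; loss: (47−12) in each of the next 4 periods.
No-deviation condition: (47−12)(β+…+β^4) ≥ 82−47, i.e. β+…+β^4 ≥ 1.
At β = 1/3: β+…+β^4 = 0.4938 < 1.0000.
So cooperation is not sustainable.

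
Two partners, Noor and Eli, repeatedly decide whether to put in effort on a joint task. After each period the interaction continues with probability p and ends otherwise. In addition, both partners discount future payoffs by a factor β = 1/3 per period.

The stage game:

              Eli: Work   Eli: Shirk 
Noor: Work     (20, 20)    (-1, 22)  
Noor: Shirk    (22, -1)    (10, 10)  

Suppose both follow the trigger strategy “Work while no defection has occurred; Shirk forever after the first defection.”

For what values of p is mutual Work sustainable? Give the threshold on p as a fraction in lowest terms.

1/2

Expected continuation weight on next period's payoff is β·p = 1/3·p, which plays the role of the discount factor.
Cooperation requires 1/3·p ≥ (22−20)/(22−10) = 1/6, hence p ≥ 1/2.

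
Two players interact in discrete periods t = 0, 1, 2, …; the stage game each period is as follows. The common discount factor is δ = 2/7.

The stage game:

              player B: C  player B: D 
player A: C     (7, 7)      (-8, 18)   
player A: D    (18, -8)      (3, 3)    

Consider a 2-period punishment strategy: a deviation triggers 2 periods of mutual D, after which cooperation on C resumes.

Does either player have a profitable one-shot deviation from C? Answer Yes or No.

IC: δ+…+δ^2 ≥ (18−7)/(7−3) = 11/4.
At δ = 2/7: partial sum = 0.3673 < 2.7500. Cooperation not sustainable.

Yes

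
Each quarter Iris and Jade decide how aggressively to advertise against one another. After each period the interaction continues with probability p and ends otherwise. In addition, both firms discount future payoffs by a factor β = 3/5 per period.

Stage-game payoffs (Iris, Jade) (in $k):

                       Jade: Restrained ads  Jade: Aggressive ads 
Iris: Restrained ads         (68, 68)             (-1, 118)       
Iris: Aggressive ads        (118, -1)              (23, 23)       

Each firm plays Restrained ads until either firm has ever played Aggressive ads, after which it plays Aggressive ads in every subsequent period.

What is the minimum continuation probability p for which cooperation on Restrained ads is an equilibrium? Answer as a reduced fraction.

50/57

With continuation probability p and discount β, the effective per-period discount factor is βp.
Grim-trigger IC: βp ≥ (118−68)/(118−23) = 10/19.
So p ≥ (10/19)/(3/5) = 50/57.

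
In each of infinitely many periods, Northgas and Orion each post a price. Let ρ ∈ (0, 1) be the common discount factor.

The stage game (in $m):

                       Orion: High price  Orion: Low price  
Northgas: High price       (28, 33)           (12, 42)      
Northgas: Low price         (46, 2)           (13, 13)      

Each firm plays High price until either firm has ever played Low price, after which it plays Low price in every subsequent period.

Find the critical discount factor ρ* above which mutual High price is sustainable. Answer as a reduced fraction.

6/11

Northgas: cooperation gives 28 each period; deviation gives 46 once then 13 forever.
  28/(1−ρ) ≥ 46 + 13ρ/(1−ρ) ⇒ ρ ≥ 18/33 = 6/11.
Orion: cooperation gives 33 each period; deviation gives 42 once then 13 forever.
  ρ ≥ 9/29.
Both must hold, so the binding constraint is Northgas's: ρ ≥ 6/11.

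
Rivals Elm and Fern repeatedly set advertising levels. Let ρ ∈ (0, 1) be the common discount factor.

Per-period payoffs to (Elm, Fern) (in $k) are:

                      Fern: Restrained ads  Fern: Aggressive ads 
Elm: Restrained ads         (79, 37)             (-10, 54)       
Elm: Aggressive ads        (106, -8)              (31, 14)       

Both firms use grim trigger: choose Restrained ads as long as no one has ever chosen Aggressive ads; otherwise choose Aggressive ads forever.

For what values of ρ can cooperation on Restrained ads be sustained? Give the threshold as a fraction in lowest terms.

17/40

For Elm: deviation gain 106−79 = 27, per-period punishment loss 79−31 = 48. IC gives ρ ≥ 27/75 = 9/25.
For Fern: gain 17, loss 23 per period, so ρ ≥ 17/40.
The tighter constraint is Fern's, so cooperation needs ρ ≥ 17/40.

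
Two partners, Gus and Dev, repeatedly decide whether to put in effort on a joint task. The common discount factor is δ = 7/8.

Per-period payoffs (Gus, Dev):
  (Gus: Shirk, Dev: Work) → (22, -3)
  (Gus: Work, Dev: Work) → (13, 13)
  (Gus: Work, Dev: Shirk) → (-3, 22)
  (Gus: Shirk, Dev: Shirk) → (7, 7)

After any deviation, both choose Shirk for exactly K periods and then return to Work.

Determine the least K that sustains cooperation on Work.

Need Σ_{k=1}^{K} δ^k ≥ (22−13)/(13−7) = 1.5000 at δ = 7/8.
At K = 1 the sum is 0.8750 < 1.5000; at K = 2 it is 1.6406 ≥ 1.5000.
So the minimum punishment length is K = 2.

2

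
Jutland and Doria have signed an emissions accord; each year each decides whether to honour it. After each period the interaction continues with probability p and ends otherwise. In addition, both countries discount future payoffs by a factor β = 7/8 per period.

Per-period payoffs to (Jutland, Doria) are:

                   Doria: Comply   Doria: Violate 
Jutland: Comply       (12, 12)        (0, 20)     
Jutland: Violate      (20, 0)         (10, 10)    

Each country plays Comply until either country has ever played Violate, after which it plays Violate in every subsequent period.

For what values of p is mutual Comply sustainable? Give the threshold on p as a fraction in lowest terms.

Expected continuation weight on next period's payoff is β·p = 7/8·p, which plays the role of the discount factor.
Cooperation requires 7/8·p ≥ (20−12)/(20−10) = 4/5, hence p ≥ 32/35.

32/35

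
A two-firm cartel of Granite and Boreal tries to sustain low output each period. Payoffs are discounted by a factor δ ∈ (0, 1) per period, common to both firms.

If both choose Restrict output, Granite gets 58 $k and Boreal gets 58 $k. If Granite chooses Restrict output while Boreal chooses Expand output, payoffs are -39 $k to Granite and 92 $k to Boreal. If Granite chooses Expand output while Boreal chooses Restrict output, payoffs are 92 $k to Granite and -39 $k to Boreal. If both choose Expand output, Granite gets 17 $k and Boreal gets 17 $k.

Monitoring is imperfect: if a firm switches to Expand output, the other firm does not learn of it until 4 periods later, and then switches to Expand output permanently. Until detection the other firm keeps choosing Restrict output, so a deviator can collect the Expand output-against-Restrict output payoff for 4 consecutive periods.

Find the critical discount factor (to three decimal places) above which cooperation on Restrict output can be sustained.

Deviating for the 4 undetected periods gains 92−58 = 34 per period over cooperation, then loses 58−17 = 41 per period forever once punishment starts.
Gain: 34(1 + δ + … + δ^3); loss: 41·δ^4/(1−δ).
No profitable deviation ⇔ 34(1−δ^4) ≤ 41·δ^4, i.e. δ^4 ≥ 34/(34+41) = 34/75.
Hence δ ≥ (34/75)^(1/4) ≈ 0.821.

0.821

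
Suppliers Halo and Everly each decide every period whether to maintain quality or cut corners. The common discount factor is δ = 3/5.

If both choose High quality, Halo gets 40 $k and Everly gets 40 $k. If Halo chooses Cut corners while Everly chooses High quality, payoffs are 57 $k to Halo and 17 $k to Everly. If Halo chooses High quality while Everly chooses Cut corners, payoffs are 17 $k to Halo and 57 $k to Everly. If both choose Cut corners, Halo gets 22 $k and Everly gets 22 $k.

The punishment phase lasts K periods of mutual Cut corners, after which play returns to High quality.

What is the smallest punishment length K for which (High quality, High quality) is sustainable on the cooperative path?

No profitable deviation requires (40−22)(δ+…+δ^K) ≥ 57−40, i.e. δ+…+δ^K ≥ 17/18 ≈ 0.9444.
With δ = 3/5, the partial sums are K=1: 0.6000, K=2: 0.9600.
K = 2 is the first length at which the sum reaches 0.9444.

2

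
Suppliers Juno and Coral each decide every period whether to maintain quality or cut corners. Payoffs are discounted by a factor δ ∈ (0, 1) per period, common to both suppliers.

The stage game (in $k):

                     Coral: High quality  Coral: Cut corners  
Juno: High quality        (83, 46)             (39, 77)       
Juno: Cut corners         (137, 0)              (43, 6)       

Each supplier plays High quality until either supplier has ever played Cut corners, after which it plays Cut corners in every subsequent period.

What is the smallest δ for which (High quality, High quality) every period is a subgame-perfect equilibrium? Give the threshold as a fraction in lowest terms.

27/47

Juno: cooperation gives 83 each period; deviation gives 137 once then 43 forever.
  83/(1−δ) ≥ 137 + 43δ/(1−δ) ⇒ δ ≥ 54/94 = 27/47.
Coral: cooperation gives 46 each period; deviation gives 77 once then 6 forever.
  δ ≥ 31/71.
Both must hold, so the binding constraint is Juno's: δ ≥ 27/47.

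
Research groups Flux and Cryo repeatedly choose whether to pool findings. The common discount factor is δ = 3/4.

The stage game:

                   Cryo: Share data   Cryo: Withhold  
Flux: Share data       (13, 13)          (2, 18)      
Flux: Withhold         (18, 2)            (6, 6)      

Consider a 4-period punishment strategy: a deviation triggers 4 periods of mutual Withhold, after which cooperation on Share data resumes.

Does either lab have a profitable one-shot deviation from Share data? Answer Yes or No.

IC: δ+…+δ^4 ≥ (18−13)/(13−6) = 5/7.
At δ = 3/4: partial sum = 2.0508 ≥ 0.7143. Cooperation sustainable.

No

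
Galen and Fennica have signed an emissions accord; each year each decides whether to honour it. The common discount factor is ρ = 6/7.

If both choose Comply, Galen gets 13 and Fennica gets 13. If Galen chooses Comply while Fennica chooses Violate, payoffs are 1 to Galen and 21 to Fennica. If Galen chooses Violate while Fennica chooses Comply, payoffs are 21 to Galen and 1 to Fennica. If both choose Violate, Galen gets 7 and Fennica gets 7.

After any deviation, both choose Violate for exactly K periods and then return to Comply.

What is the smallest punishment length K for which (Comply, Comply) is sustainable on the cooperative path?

IC: ρ(1−ρ^K)/(1−ρ) ≥ (21−13)/(13−7) = 4/3.
With ρ = 6/7: need 1 − ρ^K ≥ 4/3·(1−6/7)/(6/7), i.e. ρ^K ≤ 0.7778.
Since (6/7)^1 = 0.8571 and (6/7)^2 = 0.7347, the smallest such K is 2.

2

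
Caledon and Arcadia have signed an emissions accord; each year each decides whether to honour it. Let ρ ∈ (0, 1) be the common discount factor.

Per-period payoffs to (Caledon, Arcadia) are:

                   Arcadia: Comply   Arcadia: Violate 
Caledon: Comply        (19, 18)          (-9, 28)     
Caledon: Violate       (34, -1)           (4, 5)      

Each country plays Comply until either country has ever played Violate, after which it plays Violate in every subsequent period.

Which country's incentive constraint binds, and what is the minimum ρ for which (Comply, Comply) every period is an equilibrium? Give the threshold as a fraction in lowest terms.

Caledon; ρ ≥ 1/2

For Caledon: deviation gain 34−19 = 15, per-period punishment loss 19−4 = 15. IC gives ρ ≥ 15/30 = 1/2.
For Arcadia: gain 10, loss 13 per period, so ρ ≥ 10/23.
The tighter constraint is Caledon's, so cooperation needs ρ ≥ 1/2.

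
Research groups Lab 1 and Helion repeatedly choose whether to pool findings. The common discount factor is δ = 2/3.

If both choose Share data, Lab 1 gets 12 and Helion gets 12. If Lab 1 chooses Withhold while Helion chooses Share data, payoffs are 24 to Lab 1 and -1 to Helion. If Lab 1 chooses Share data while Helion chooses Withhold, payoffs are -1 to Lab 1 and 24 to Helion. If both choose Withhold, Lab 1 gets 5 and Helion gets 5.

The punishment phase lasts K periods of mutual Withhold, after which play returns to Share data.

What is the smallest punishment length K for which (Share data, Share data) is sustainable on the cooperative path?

5

No profitable deviation requires (12−5)(δ+…+δ^K) ≥ 24−12, i.e. δ+…+δ^K ≥ 12/7 ≈ 1.7143.
With δ = 2/3, the partial sums are K=1: 0.6667, K=2: 1.1111, K=3: 1.4074, K=4: 1.6049, K=5: 1.7366.
K = 5 is the first length at which the sum reaches 1.7143.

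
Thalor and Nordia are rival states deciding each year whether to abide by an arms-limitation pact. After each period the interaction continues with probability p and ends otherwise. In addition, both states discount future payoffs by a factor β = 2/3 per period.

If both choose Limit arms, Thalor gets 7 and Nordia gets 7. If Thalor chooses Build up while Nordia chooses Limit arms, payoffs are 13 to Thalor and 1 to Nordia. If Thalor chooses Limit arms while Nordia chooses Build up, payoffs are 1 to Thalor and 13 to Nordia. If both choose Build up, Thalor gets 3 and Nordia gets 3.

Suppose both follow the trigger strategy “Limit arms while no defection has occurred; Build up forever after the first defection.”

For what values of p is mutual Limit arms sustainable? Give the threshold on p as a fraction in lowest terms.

With continuation probability p and discount β, the effective per-period discount factor is βp.
Grim-trigger IC: βp ≥ (13−7)/(13−3) = 3/5.
So p ≥ (3/5)/(2/3) = 9/10.

9/10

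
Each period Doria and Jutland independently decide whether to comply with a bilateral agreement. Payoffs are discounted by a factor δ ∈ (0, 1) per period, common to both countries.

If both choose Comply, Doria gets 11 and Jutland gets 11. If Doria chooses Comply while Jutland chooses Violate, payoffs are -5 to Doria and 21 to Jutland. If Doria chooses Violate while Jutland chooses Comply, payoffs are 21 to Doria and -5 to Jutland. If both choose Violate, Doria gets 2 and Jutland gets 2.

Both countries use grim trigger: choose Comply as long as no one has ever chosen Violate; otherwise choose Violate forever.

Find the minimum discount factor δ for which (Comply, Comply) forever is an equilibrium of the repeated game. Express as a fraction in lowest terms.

10/19

11/(1−δ) ≥ 21 + 2δ/(1−δ)
11 ≥ 21 − 19δ
δ ≥ 10/19.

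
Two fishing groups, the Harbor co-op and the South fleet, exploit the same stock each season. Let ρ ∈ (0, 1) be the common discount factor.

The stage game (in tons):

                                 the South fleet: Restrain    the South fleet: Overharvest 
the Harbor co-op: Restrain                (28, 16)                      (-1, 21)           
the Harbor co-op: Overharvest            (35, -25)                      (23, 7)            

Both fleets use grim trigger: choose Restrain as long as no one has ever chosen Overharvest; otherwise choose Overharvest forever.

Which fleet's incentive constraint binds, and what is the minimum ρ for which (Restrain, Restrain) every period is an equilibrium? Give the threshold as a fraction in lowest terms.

the Harbor co-op: cooperation gives 28 each period; deviation gives 35 once then 23 forever.
  28/(1−ρ) ≥ 35 + 23ρ/(1−ρ) ⇒ ρ ≥ 7/12.
the South fleet: cooperation gives 16 each period; deviation gives 21 once then 7 forever.
  ρ ≥ 5/14.
Both must hold, so the binding constraint is the Harbor co-op's: ρ ≥ 7/12.

the Harbor co-op; ρ ≥ 7/12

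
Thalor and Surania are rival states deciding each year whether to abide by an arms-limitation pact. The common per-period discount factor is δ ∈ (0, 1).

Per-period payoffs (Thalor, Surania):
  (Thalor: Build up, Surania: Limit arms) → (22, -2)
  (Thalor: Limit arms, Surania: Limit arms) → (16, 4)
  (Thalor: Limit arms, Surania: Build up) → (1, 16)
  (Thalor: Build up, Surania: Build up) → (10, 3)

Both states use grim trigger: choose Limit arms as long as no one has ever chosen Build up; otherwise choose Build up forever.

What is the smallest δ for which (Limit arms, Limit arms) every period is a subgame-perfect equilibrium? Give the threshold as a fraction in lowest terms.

For Thalor: deviation gain 22−16 = 6, per-period punishment loss 16−10 = 6. IC gives δ ≥ 6/12 = 1/2.
For Surania: gain 12, loss 1 per period, so δ ≥ 12/13.
The tighter constraint is Surania's, so cooperation needs δ ≥ 12/13.

12/13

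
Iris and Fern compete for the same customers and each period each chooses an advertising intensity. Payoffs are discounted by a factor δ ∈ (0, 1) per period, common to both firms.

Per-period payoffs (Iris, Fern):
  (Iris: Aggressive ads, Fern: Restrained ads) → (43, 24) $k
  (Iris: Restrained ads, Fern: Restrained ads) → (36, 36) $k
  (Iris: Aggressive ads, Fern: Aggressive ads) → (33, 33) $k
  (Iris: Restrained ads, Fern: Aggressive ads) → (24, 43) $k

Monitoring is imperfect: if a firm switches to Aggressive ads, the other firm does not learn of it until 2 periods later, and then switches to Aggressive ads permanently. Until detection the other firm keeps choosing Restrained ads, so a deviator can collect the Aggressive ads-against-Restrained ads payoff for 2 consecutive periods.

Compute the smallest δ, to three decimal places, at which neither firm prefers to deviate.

0.837

The best deviation is to choose Aggressive ads for all 2 undetected periods, earning 43 each, then 33 forever once detected.
Deviation value: 43(1−δ^2)/(1−δ) + 33δ^2/(1−δ); cooperation value: 36/(1−δ).
IC: 36 ≥ 43(1−δ^2) + 33δ^2 = 43 − 10δ^2.
So δ^2 ≥ 7/10, giving δ ≥ (7/10)^(1/2) ≈ 0.837.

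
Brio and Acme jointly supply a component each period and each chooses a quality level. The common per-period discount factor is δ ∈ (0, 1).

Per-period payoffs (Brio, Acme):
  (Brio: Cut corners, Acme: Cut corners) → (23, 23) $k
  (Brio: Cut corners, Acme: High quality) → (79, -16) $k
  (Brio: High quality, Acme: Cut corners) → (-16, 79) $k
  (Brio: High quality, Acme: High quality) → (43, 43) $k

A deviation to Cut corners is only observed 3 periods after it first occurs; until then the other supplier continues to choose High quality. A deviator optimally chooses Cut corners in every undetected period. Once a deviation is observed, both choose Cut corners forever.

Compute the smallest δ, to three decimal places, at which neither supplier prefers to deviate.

A deviator earns 79 for 3 periods, then 23 forever; cooperating earns 43 forever. Multiplying the IC by (1−δ):
43 ≥ 79(1−δ^3) + 23δ^3, so 56·δ^3 ≥ 36 and δ^3 ≥ 9/14.
δ ≥ (9/14)^(1/3) ≈ 0.863.

0.863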